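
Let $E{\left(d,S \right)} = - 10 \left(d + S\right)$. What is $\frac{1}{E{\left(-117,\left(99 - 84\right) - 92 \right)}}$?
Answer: $\frac{1}{1940} \approx 0.00051546$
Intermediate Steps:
$E{\left(d,S \right)} = - 10 S - 10 d$ ($E{\left(d,S \right)} = - 10 \left(S + d\right) = - 10 S - 10 d$)
$\frac{1}{E{\left(-117,\left(99 - 84\right) - 92 \right)}} = \frac{1}{- 10 \left(\left(99 - 84\right) - 92\right) - -1170} = \frac{1}{- 10 \left(15 - 92\right) + 1170} = \frac{1}{\left(-10\right) \left(-77\right) + 1170} = \frac{1}{770 + 1170} = \frac{1}{1940}$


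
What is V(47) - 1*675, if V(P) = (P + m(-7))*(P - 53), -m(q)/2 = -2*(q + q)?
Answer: -621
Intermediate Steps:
m(q) = 8*q (m(q) = -(-4)*(q + q) = -(-4)*2*q = -(-8)*q = 8*q)
V(P) = (-56 + P)*(-53 + P) (V(P) = (P + 8*(-7))*(P - 53) = (P - 56)*(-53 + P) = (-56 + P)*(-53 + P))
V(47) - 1*675 = (2968 + 47² - 109*47) - 1*675 = (2968 + 2209 - 5123) - 675 = 54 - 675 = -621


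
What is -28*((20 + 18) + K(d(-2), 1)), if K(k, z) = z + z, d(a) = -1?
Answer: -1120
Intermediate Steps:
K(k, z) = 2*z
-28*((20 + 18) + K(d(-2), 1)) = -28*((20 + 18) + 2*1) = -28*(38 + 2) = -28*40 = -1120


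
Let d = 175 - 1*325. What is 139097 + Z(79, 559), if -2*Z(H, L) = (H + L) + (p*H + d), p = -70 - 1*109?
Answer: 291847/2 ≈ 1.4592e+5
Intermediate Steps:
p = -179 (p = -70 - 109 = -179)
d = -150 (d = 175 - 325 = -150)
Z(H, L) = 75 + 89*H - L/2 (Z(H, L) = -((H + L) + (-179*H - 150))/2 = -((H + L) + (-150 - 179*H))/2 = -(-150 + L - 178*H)/2 = 75 + 89*H - L/2)
139097 + Z(79, 559) = 139097 + (75 + 89*79 - ½*559) = 139097 + (75 + 7031 - 559/2) = 139097 + 13653/2 = 291847/2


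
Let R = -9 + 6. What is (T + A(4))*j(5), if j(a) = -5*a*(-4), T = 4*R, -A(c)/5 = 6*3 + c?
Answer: -12200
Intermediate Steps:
R = -3
A(c) = -90 - 5*c (A(c) = -5*(6*3 + c) = -5*(18 + c) = -90 - 5*c)
T = -12 (T = 4*(-3) = -12)
j(a) = 20*a
(T + A(4))*j(5) = (-12 + (-90 - 5*4))*(20*5) = (-12 + (-90 - 20))*100 = (-12 - 110)*100 = -122*100 = -12200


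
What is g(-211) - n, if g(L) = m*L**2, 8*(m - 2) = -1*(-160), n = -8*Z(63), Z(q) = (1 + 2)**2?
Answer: 979534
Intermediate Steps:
Z(q) = 9 (Z(q) = 3**2 = 9)
n = -72 (n = -8*9 = -72)
m = 22 (m = 2 + (-1*(-160))/8 = 2 + (1/8)*160 = 2 + 20 = 22)
g(L) = 22*L**2
g(-211) - n = 22*(-211)**2 - 1*(-72) = 22*44521 + 72 = 979462 + 72 = 979534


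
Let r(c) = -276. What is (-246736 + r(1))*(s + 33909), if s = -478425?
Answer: 109800786192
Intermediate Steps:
(-246736 + r(1))*(s + 33909) = (-246736 - 276)*(-478425 + 33909) = -247012*(-444516) = 109800786192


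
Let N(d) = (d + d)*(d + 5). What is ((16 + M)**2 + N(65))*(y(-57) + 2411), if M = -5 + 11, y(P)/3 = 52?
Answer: 24602128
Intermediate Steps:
N(d) = 2*d*(5 + d) (N(d) = (2*d)*(5 + d) = 2*d*(5 + d))
y(P) = 156 (y(P) = 3*52 = 156)
M = 6
((16 + M)**2 + N(65))*(y(-57) + 2411) = ((16 + 6)**2 + 2*65*(5 + 65))*(156 + 2411) = (22**2 + 2*65*70)*2567 = (484 + 9100)*2567 = 9584*2567 = 24602128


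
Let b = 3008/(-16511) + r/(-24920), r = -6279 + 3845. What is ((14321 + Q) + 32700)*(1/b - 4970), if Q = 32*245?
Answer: -4751682281410470/17385793 ≈ -2.7331e+8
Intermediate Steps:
r = -2434
Q = 7840
b = -17385793/205727060 (b = 3008/(-16511) - 2434/(-24920) = 3008*(-1/16511) - 2434*(-1/24920) = -3008/16511 + 1217/12460 = -17385793/205727060 ≈ -0.084509)
((14321 + Q) + 32700)*(1/b - 4970) = ((14321 + 7840) + 32700)*(1/(-17385793/205727060) - 4970) = (22161 + 32700)*(-205727060/17385793 - 4970) = 54861*(-86613118270/17385793) = -4751682281410470/17385793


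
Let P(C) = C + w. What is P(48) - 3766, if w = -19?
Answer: -3737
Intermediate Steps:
P(C) = -19 + C (P(C) = C - 19 = -19 + C)
P(48) - 3766 = (-19 + 48) - 3766 = 29 - 3766 = -3737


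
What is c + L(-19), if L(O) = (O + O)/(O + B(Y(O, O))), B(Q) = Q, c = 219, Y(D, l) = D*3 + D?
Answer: 1097/5 ≈ 219.40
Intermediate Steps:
Y(D, l) = 4*D (Y(D, l) = 3*D + D = 4*D)
L(O) = ⅖ (L(O) = (O + O)/(O + 4*O) = (2*O)/((5*O)) = (2*O)*(1/(5*O)) = ⅖)
c + L(-19) = 219 + ⅖ = 1097/5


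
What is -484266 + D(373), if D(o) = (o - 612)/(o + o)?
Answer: -361262675/746 ≈ -4.8427e+5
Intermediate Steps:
D(o) = (-612 + o)/(2*o) (D(o) = (-612 + o)/((2*o)) = (-612 + o)*(1/(2*o)) = (-612 + o)/(2*o))
-484266 + D(373) = -484266 + (½)*(-612 + 373)/373 = -484266 + (½)*(1/373)*(-239) = -484266 - 239/746 = -361262675/746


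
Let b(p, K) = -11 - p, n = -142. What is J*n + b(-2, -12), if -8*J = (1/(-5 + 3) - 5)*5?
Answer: -3977/8 ≈ -497.13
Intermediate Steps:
J = 55/16 (J = -(1/(-5 + 3) - 5)*5/8 = -(1/(-2) - 5)*5/8 = -(-½ - 5)*5/8 = -(-11)*5/16 = -⅛*(-55/2) = 55/16 ≈ 3.4375)
J*n + b(-2, -12) = (55/16)*(-142) + (-11 - 1*(-2)) = -3905/8 + (-11 + 2) = -3905/8 - 9 = -3977/8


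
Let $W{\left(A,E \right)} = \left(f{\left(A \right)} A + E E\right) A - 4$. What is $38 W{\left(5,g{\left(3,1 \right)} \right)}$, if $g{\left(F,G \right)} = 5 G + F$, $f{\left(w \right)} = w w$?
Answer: $35758$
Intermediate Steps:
$f{\left(w \right)} = w^{2}$
$g{\left(F,G \right)} = F + 5 G$
$W{\left(A,E \right)} = -4 + A \left(A^{3} + E^{2}\right)$ ($W{\left(A,E \right)} = \left(A^{2} A + E E\right) A - 4 = \left(A^{3} + E^{2}\right) A - 4 = A \left(A^{3} + E^{2}\right) - 4 = -4 + A \left(A^{3} + E^{2}\right)$)
$38 W{\left(5,g{\left(3,1 \right)} \right)} = 38 \left(-4 + 5^{4} + 5 \left(3 + 5 \cdot 1\right)^{2}\right) = 38 \left(-4 + 625 + 5 \left(3 + 5\right)^{2}\right) = 38 \left(-4 + 625 + 5 \cdot 8^{2}\right) = 38 \left(-4 + 625 + 5 \cdot 64\right) = 38 \left(-4 + 625 + 320\right) = 38 \cdot 941 = 35758$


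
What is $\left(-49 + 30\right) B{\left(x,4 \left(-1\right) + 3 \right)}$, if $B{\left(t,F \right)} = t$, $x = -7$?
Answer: $133$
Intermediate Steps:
$\left(-49 + 30\right) B{\left(x,4 \left(-1\right) + 3 \right)} = \left(-49 + 30\right) \left(-7\right) = \left(-19\right) \left(-7\right) = 133$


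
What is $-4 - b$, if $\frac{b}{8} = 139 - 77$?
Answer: $-500$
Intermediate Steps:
$b = 496$ ($b = 8 \left(139 - 77\right) = 8 \cdot 62 = 496$)
$-4 - b = -4 - 496 = -500$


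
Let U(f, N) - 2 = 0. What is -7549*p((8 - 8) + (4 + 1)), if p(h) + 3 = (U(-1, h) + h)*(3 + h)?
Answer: -400097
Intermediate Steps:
U(f, N) = 2 (U(f, N) = 2 + 0 = 2)
p(h) = -3 + (2 + h)*(3 + h)
-7549*p((8 - 8) + (4 + 1)) = -7549*(3 + ((8 - 8) + (4 + 1))² + 5*((8 - 8) + (4 + 1))) = -7549*(3 + (0 + 5)² + 5*(0 + 5)) = -7549*(3 + 5² + 5*5) = -7549*(3 + 25 + 25) = -7549*53 = -400097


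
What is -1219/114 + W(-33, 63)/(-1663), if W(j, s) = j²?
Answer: -2151343/189582 ≈ -11.348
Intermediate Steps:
-1219/114 + W(-33, 63)/(-1663) = -1219/114 + (-33)²/(-1663) = -1219*1/114 + 1089*(-1/1663) = -1219/114 - 1089/1663 = -2151343/189582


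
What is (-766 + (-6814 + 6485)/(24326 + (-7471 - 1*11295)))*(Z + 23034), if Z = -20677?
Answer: -10039144173/5560 ≈ -1.8056e+6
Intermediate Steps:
(-766 + (-6814 + 6485)/(24326 + (-7471 - 1*11295)))*(Z + 23034) = (-766 + (-6814 + 6485)/(24326 + (-7471 - 1*11295)))*(-20677 + 23034) = (-766 - 329/(24326 + (-7471 - 11295)))*2357 = (-766 - 329/(24326 - 18766))*2357 = (-766 - 329/5560)*2357 = -4259289/5560*2357 = -10039144173/5560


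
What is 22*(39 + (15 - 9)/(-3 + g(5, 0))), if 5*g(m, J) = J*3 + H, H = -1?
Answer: 3267/4 ≈ 816.75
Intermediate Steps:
g(m, J) = -⅕ + 3*J/5 (g(m, J) = (J*3 - 1)/5 = (3*J - 1)/5 = (-1 + 3*J)/5 = -⅕ + 3*J/5)
22*(39 + (15 - 9)/(-3 + g(5, 0))) = 22*(39 + (15 - 9)/(-3 + (-⅕ + (⅗)*0))) = 22*(39 + 6/(-3 + (-⅕ + 0))) = 22*(39 + 6/(-3 - ⅕)) = 22*(39 + 6/(-16/5)) = 22*(39 + 6*(-5/16)) = 22*(39 - 15/8) = 22*(297/8) = 3267/4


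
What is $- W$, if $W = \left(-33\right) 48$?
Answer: $1584$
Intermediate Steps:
$W = -1584$
$- W = \left(-1\right) \left(-1584\right) = 1584$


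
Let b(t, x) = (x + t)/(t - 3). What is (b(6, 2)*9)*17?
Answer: 408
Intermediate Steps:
b(t, x) = (t + x)/(-3 + t)
(b(6, 2)*9)*17 = (((6 + 2)/(-3 + 6))*9)*17 = ((8/3)*9)*17 = 24*17 = 408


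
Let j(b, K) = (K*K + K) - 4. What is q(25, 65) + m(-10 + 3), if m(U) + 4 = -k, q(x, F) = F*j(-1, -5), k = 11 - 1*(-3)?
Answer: 1022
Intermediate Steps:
k = 14 (k = 11 + 3 = 14)
j(b, K) = -4 + K + K² (j(b, K) = (K² + K) - 4 = (K + K²) - 4 = -4 + K + K²)
q(x, F) = 16*F (q(x, F) = F*(-4 - 5 + (-5)²) = F*(-4 - 5 + 25) = F*16 = 16*F)
m(U) = -18 (m(U) = -4 - 1*14 = -4 - 14 = -18)
q(25, 65) + m(-10 + 3) = 16*65 - 18 = 1040 - 18 = 1022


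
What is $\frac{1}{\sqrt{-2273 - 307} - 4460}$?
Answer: $- \frac{223}{994709} - \frac{i \sqrt{645}}{9947090} \approx -0.00022419 - 2.5532 \cdot 10^{-6} i$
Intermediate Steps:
$\frac{1}{\sqrt{-2273 - 307} - 4460} = \frac{1}{\sqrt{-2580} - 4460} = \frac{1}{2 i \sqrt{645} - 4460} = \frac{1}{-4460 + 2 i \sqrt{645}}$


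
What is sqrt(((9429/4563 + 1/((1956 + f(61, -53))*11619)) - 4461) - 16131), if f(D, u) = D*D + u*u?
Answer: I*sqrt(3758743581009357611570)/427261614 ≈ 143.49*I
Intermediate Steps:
f(D, u) = D**2 + u**2
sqrt(((9429/4563 + 1/((1956 + f(61, -53))*11619)) - 4461) - 16131) = sqrt(((9429/4563 + 1/((1956 + (61**2 + (-53)**2))*11619)) - 4461) - 16131) = sqrt(((9429*(1/4563) + (1/11619)/(1956 + (3721 + 2809))) - 4461) - 16131) = sqrt(((3143/1521 + (1/11619)/(1956 + 6530)) - 4461) - 16131) = sqrt(((3143/1521 + (1/11619)/8486) - 4461) - 16131) = sqrt(((3143/1521 + (1/8486)*(1/11619)) - 4461) - 16131) = sqrt(((3143/1521 + 1/98598834) - 4461) - 16131) = sqrt((34432904087/16663202946 - 4461) - 16131) = sqrt(-74300115438019/16663202946 - 16131) = sqrt(-343094242159945/16663202946) = I*sqrt(3758743581009357611570)/427261614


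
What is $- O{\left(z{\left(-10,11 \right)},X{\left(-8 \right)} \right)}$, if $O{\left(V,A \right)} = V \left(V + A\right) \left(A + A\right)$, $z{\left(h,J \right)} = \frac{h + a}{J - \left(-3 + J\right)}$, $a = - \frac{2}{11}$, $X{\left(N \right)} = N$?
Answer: $\frac{673792}{1089} \approx 618.73$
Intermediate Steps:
$a = - \frac{2}{11}$ ($a = \left(-2\right) \frac{1}{11} = - \frac{2}{11} \approx -0.18182$)
$z{\left(h,J \right)} = - \frac{2}{33} + \frac{h}{3}$ ($z{\left(h,J \right)} = \frac{h - \frac{2}{11}}{J - \left(-3 + J\right)} = \frac{- \frac{2}{11} + h}{3} = \left(- \frac{2}{11} + h\right) \frac{1}{3} = - \frac{2}{33} + \frac{h}{3}$)
$O{\left(V,A \right)} = 2 A V \left(A + V\right)$ ($O{\left(V,A \right)} = V \left(A + V\right) 2 A = V 2 A \left(A + V\right) = 2 A V \left(A + V\right)$)
$- O{\left(z{\left(-10,11 \right)},X{\left(-8 \right)} \right)} = - 2 \left(-8\right) \left(- \frac{2}{33} + \frac{1}{3} \left(-10\right)\right) \left(-8 + \left(- \frac{2}{33} + \frac{1}{3} \left(-10\right)\right)\right) = - 2 \left(-8\right) \left(- \frac{2}{33} - \frac{10}{3}\right) \left(-8 - \frac{112}{33}\right) = - \frac{2 \left(-8\right) \left(-112\right) \left(-8 - \frac{112}{33}\right)}{33} = - \frac{2 \left(-8\right) \left(-112\right) \left(-376\right)}{33 \cdot 33} = \left(-1\right) \left(- \frac{673792}{1089}\right) = \frac{673792}{1089}$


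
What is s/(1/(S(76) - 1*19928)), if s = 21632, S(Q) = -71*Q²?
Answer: -9302279168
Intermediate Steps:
s/(1/(S(76) - 1*19928)) = 21632/(1/(-71*76² - 1*19928)) = 21632/(1/(-71*5776 - 19928)) = 21632/(1/(-410096 - 19928)) = 21632/(1/(-430024)) = 21632/(-1/430024) = 21632*(-430024) = -9302279168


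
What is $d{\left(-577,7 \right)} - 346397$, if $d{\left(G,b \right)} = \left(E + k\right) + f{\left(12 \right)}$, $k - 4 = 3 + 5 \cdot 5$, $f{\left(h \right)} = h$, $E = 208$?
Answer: $-346145$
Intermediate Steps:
$k = 32$ ($k = 4 + \left(3 + 5 \cdot 5\right) = 4 + \left(3 + 25\right) = 4 + 28 = 32$)
$d{\left(G,b \right)} = 252$ ($d{\left(G,b \right)} = \left(208 + 32\right) + 12 = 240 + 12 = 252$)
$d{\left(-577,7 \right)} - 346397 = 252 - 346397 = -346145$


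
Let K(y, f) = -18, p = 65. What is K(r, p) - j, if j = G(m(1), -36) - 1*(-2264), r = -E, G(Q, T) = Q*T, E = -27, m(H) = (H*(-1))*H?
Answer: -2318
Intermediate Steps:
m(H) = -H² (m(H) = (-H)*H = -H²)
r = 27 (r = -1*(-27) = 27)
j = 2300 (j = -1*1²*(-36) - 1*(-2264) = -1*1*(-36) + 2264 = -1*(-36) + 2264 = 36 + 2264 = 2300)
K(r, p) - j = -18 - 1*2300 = -18 - 2300 = -2318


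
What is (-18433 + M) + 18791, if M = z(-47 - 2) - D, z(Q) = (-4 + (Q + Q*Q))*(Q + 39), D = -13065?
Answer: -10057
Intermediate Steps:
z(Q) = (39 + Q)*(-4 + Q + Q²) (z(Q) = (-4 + (Q + Q²))*(39 + Q) = (-4 + Q + Q²)*(39 + Q) = (39 + Q)*(-4 + Q + Q²))
M = -10415 (M = (-156 + (-47 - 2)³ + 35*(-47 - 2) + 40*(-47 - 2)²) - 1*(-13065) = (-156 + (-49)³ + 35*(-49) + 40*(-49)²) + 13065 = (-156 - 117649 - 1715 + 40*2401) + 13065 = (-156 - 117649 - 1715 + 96040) + 13065 = -23480 + 13065 = -10415)
(-18433 + M) + 18791 = (-18433 - 10415) + 18791 = -28848 + 18791 = -10057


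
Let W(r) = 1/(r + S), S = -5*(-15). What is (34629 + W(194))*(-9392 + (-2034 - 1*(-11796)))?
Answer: 3446624740/269 ≈ 1.2813e+7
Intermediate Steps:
S = 75
W(r) = 1/(75 + r) (W(r) = 1/(r + 75) = 1/(75 + r))
(34629 + W(194))*(-9392 + (-2034 - 1*(-11796))) = (34629 + 1/(75 + 194))*(-9392 + (-2034 - 1*(-11796))) = (34629 + 1/269)*(-9392 + (-2034 + 11796)) = (34629 + 1/269)*(-9392 + 9762) = (9315202/269)*370 = 3446624740/269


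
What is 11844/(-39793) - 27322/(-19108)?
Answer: 430454597/380182322 ≈ 1.1322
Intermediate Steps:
11844/(-39793) - 27322/(-19108) = 11844*(-1/39793) - 27322*(-1/19108) = -11844/39793 + 13661/9554 = 430454597/380182322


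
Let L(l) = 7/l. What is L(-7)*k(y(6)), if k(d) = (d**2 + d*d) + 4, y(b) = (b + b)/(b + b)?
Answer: -6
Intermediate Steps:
y(b) = 1 (y(b) = (2*b)/((2*b)) = (2*b)*(1/(2*b)) = 1)
k(d) = 4 + 2*d**2 (k(d) = (d**2 + d**2) + 4 = 2*d**2 + 4 = 4 + 2*d**2)
L(-7)*k(y(6)) = (7/(-7))*(4 + 2*1**2) = (7*(-1/7))*(4 + 2*1) = -(4 + 2) = -1*6 = -6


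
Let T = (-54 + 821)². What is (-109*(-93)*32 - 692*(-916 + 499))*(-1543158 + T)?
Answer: -585285043812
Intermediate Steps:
T = 588289 (T = 767² = 588289)
(-109*(-93)*32 - 692*(-916 + 499))*(-1543158 + T) = (-109*(-93)*32 - 692*(-916 + 499))*(-1543158 + 588289) = (10137*32 - 692*(-417))*(-954869) = (324384 + 288564)*(-954869) = 612948*(-954869) = -585285043812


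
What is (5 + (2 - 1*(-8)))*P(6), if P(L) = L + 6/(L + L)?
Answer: 195/2 ≈ 97.500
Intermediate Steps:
P(L) = L + 3/L (P(L) = L + 6/(2*L) = L + (1/(2*L))*6 = L + 3/L)
(5 + (2 - 1*(-8)))*P(6) = (5 + (2 - 1*(-8)))*(6 + 3/6) = (5 + (2 + 8))*(6 + 3*(1/6)) = (5 + 10)*(6 + 1/2) = 15*(13/2) = 195/2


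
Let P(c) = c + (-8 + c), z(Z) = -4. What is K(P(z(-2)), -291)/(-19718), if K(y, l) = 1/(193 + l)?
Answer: 1/1932364 ≈ 5.1750e-7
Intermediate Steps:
P(c) = -8 + 2*c
K(P(z(-2)), -291)/(-19718) = 1/((193 - 291)*(-19718)) = -1/19718/(-98) = -1/98*(-1/19718) = 1/1932364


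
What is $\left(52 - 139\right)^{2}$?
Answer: $7569$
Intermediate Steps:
$\left(52 - 139\right)^{2} = \left(-87\right)^{2} = 7569$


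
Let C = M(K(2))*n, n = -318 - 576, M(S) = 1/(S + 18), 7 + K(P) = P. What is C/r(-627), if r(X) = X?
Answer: 298/2717 ≈ 0.10968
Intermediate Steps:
K(P) = -7 + P
M(S) = 1/(18 + S)
n = -894
C = -894/13 (C = -894/(18 + (-7 + 2)) = -894/(18 - 5) = -894/13 ≈ -68.769)
C/r(-627) = -894/13/(-627) = -894/13*(-1/627) = 298/2717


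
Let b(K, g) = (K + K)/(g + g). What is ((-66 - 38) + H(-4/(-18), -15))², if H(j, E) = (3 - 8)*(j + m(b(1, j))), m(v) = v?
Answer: 5276209/324 ≈ 16285.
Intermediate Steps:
b(K, g) = K/g (b(K, g) = (2*K)/((2*g)) = (2*K)*(1/(2*g)) = K/g)
H(j, E) = -5*j - 5/j (H(j, E) = (3 - 8)*(j + 1/j) = -5*(j + 1/j) = -5*j - 5/j)
((-66 - 38) + H(-4/(-18), -15))² = ((-66 - 38) + (-(-20)/(-18) - 5/((-4/(-18)))))² = (-104 + (-(-20)*(-1)/18 - 5/((-4*(-1/18)))))² = (-104 + (-5*2/9 - 5/2/9))² = (-104 + (-10/9 - 5*9/2))² = (-104 + (-10/9 - 45/2))² = (-104 - 425/18)² = (-2297/18)² = 5276209/324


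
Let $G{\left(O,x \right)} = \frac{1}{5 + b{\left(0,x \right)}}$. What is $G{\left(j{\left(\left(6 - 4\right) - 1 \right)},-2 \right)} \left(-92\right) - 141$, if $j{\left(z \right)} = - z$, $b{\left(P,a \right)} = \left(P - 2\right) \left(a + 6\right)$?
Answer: $- \frac{331}{3} \approx -110.33$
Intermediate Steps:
$b{\left(P,a \right)} = \left(-2 + P\right) \left(6 + a\right)$
$G{\left(O,x \right)} = \frac{1}{-7 - 2 x}$ ($G{\left(O,x \right)} = \frac{1}{5 + \left(-12 - 2 x + 6 \cdot 0 + 0 x\right)} = \frac{1}{5 + \left(-12 - 2 x + 0 + 0\right)} = \frac{1}{5 - \left(12 + 2 x\right)} = \frac{1}{-7 - 2 x}$)
$G{\left(j{\left(\left(6 - 4\right) - 1 \right)},-2 \right)} \left(-92\right) - 141 = - \frac{1}{7 + 2 \left(-2\right)} \left(-92\right) - 141 = - \frac{1}{7 - 4} \left(-92\right) - 141 = - \frac{1}{3} \left(-92\right) - 141 = \left(-1\right) \frac{1}{3} \left(-92\right) - 141 = \left(- \frac{1}{3}\right) \left(-92\right) - 141 = \frac{92}{3} - 141 = - \frac{331}{3}$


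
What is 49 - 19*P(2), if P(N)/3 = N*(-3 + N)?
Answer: 163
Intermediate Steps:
P(N) = 3*N*(-3 + N) (P(N) = 3*(N*(-3 + N)) = 3*N*(-3 + N))
49 - 19*P(2) = 49 - 57*2*(-3 + 2) = 49 - 57*2*(-1) = 49 - 19*(-6) = 49 + 114 = 163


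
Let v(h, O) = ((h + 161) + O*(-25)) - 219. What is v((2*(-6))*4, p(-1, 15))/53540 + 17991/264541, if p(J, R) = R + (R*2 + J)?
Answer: 322100847/7081762570 ≈ 0.045483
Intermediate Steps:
p(J, R) = J + 3*R (p(J, R) = R + (2*R + J) = R + (J + 2*R) = J + 3*R)
v(h, O) = -58 + h - 25*O (v(h, O) = ((161 + h) - 25*O) - 219 = (161 + h - 25*O) - 219 = -58 + h - 25*O)
v((2*(-6))*4, p(-1, 15))/53540 + 17991/264541 = (-58 + (2*(-6))*4 - 25*(-1 + 3*15))/53540 + 17991/264541 = (-58 - 12*4 - 25*(-1 + 45))*(1/53540) + 17991*(1/264541) = (-58 - 48 - 25*44)*(1/53540) + 17991/264541 = (-58 - 48 - 1100)*(1/53540) + 17991/264541 = -1206*1/53540 + 17991/264541 = -603/26770 + 17991/264541 = 322100847/7081762570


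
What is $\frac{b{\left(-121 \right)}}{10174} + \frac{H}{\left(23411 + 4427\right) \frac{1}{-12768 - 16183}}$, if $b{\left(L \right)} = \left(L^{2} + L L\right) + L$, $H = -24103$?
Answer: $\frac{1775072387435}{70805953} \approx 25070.0$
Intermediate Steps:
$b{\left(L \right)} = L + 2 L^{2}$ ($b{\left(L \right)} = \left(L^{2} + L^{2}\right) + L = 2 L^{2} + L = L + 2 L^{2}$)
$\frac{b{\left(-121 \right)}}{10174} + \frac{H}{\left(23411 + 4427\right) \frac{1}{-12768 - 16183}} = \frac{\left(-121\right) \left(1 + 2 \left(-121\right)\right)}{10174} - \frac{24103}{\left(23411 + 4427\right) \frac{1}{-12768 - 16183}} = - 121 \left(1 - 242\right) \frac{1}{10174} - \frac{24103}{27838 \frac{1}{-28951}} = \left(-121\right) \left(-241\right) \frac{1}{10174} - \frac{24103}{27838 \left(- \frac{1}{28951}\right)} = 29161 \cdot \frac{1}{10174} - \frac{24103}{- \frac{27838}{28951}} = \frac{29161}{10174} - - \frac{697805953}{27838} = \frac{29161}{10174} + \frac{697805953}{27838} = \frac{1775072387435}{70805953}$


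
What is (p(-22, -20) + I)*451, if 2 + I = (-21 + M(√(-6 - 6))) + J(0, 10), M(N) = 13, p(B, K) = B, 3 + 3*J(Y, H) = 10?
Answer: -40139/3 ≈ -13380.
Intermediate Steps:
J(Y, H) = 7/3 (J(Y, H) = -1 + (⅓)*10 = -1 + 10/3 = 7/3)
I = -23/3 (I = -2 + ((-21 + 13) + 7/3) = -2 + (-8 + 7/3) = -2 - 17/3 = -23/3 ≈ -7.6667)
(p(-22, -20) + I)*451 = (-22 - 23/3)*451 = -89/3*451 = -40139/3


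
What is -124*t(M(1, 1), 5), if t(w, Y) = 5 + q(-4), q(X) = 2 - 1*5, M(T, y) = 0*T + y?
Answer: -248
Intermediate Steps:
M(T, y) = y (M(T, y) = 0 + y = y)
q(X) = -3 (q(X) = 2 - 5 = -3)
t(w, Y) = 2 (t(w, Y) = 5 - 3 = 2)
-124*t(M(1, 1), 5) = -124*2 = -248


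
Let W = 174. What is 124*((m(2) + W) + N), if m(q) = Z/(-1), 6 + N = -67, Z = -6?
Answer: 13268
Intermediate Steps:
N = -73 (N = -6 - 67 = -73)
m(q) = 6 (m(q) = -6/(-1) = -6*(-1) = 6)
124*((m(2) + W) + N) = 124*((6 + 174) - 73) = 124*(180 - 73) = 124*107 = 13268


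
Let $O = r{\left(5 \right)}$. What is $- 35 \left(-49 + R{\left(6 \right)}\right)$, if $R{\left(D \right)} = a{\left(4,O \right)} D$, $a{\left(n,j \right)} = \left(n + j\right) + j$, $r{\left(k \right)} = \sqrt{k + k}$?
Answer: $875 - 420 \sqrt{10} \approx -453.16$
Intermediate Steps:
$r{\left(k \right)} = \sqrt{2} \sqrt{k}$ ($r{\left(k \right)} = \sqrt{2 k} = \sqrt{2} \sqrt{k}$)
$O = \sqrt{10}$ ($O = \sqrt{2} \sqrt{5} = \sqrt{10} \approx 3.1623$)
$a{\left(n,j \right)} = n + 2 j$ ($a{\left(n,j \right)} = \left(j + n\right) + j = n + 2 j$)
$R{\left(D \right)} = D \left(4 + 2 \sqrt{10}\right)$ ($R{\left(D \right)} = \left(4 + 2 \sqrt{10}\right) D = D \left(4 + 2 \sqrt{10}\right)$)
$- 35 \left(-49 + R{\left(6 \right)}\right) = - 35 \left(-49 + 2 \cdot 6 \left(2 + \sqrt{10}\right)\right) = - 35 \left(-49 + \left(24 + 12 \sqrt{10}\right)\right) = - 35 \left(-25 + 12 \sqrt{10}\right) = 875 - 420 \sqrt{10}$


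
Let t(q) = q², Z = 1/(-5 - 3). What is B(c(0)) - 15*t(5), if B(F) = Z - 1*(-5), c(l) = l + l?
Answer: -2961/8 ≈ -370.13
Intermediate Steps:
c(l) = 2*l
Z = -⅛ (Z = 1/(-8) = -⅛ ≈ -0.12500)
B(F) = 39/8 (B(F) = -⅛ - 1*(-5) = -⅛ + 5 = 39/8)
B(c(0)) - 15*t(5) = 39/8 - 15*5² = 39/8 - 15*25 = 39/8 - 375 = -2961/8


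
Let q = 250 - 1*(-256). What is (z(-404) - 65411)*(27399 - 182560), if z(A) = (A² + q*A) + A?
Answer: 16605795703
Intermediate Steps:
q = 506 (q = 250 + 256 = 506)
z(A) = A² + 507*A (z(A) = (A² + 506*A) + A = A² + 507*A)
(z(-404) - 65411)*(27399 - 182560) = (-404*(507 - 404) - 65411)*(27399 - 182560) = (-404*103 - 65411)*(-155161) = (-41612 - 65411)*(-155161) = -107023*(-155161) = 16605795703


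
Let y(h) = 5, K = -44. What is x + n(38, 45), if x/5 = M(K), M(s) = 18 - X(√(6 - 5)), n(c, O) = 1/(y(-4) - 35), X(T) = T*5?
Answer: 1949/30 ≈ 64.967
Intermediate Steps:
X(T) = 5*T
n(c, O) = -1/30 (n(c, O) = 1/(5 - 35) = 1/(-30) = -1/30)
M(s) = 13 (M(s) = 18 - 5*√(6 - 5) = 18 - 5*√1 = 18 - 5 = 13)
x = 65 (x = 5*13 = 65)
x + n(38, 45) = 65 - 1/30 = 1949/30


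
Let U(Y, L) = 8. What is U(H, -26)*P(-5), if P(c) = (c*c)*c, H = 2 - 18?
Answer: -1000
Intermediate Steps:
H = -16
P(c) = c**3 (P(c) = c**2*c = c**3)
U(H, -26)*P(-5) = 8*(-5)**3 = 8*(-125) = -1000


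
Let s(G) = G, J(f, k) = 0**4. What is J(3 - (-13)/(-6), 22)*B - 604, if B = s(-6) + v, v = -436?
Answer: -604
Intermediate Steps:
J(f, k) = 0
B = -442 (B = -6 - 436 = -442)
J(3 - (-13)/(-6), 22)*B - 604 = 0*(-442) - 604 = 0 - 604 = -604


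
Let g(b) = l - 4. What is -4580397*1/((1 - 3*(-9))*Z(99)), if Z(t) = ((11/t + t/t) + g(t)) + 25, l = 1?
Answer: -41223573/5824 ≈ -7078.2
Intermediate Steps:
g(b) = -3 (g(b) = 1 - 4 = -3)
Z(t) = 23 + 11/t (Z(t) = ((11/t + t/t) - 3) + 25 = ((11/t + 1) - 3) + 25 = ((1 + 11/t) - 3) + 25 = (-2 + 11/t) + 25 = 23 + 11/t)
-4580397*1/((1 - 3*(-9))*Z(99)) = -4580397*1/((1 - 3*(-9))*(23 + 11/99)) = -4580397*1/((1 + 27)*(23 + 11*(1/99))) = -4580397*1/(28*(23 + ⅑)) = -4580397/((208/9)*28) = -4580397/5824/9 = -4580397*9/5824 = -41223573/5824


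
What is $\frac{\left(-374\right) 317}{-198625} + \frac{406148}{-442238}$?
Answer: $- \frac{14120146848}{43919761375} \approx -0.3215$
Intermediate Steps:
$\frac{\left(-374\right) 317}{-198625} + \frac{406148}{-442238} = \left(-118558\right) \left(- \frac{1}{198625}\right) + 406148 \left(- \frac{1}{442238}\right) = \frac{118558}{198625} - \frac{203074}{221119} = - \frac{14120146848}{43919761375}$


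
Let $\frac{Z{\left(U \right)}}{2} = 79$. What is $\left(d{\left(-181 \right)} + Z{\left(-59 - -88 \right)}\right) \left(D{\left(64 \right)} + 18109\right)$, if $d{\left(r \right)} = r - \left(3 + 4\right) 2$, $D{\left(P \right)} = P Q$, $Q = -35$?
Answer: $-587153$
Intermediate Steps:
$Z{\left(U \right)} = 158$ ($Z{\left(U \right)} = 2 \cdot 79 = 158$)
$D{\left(P \right)} = - 35 P$ ($D{\left(P \right)} = P \left(-35\right) = - 35 P$)
$d{\left(r \right)} = -14 + r$ ($d{\left(r \right)} = r - 7 \cdot 2 = r - 14 = -14 + r$)
$\left(d{\left(-181 \right)} + Z{\left(-59 - -88 \right)}\right) \left(D{\left(64 \right)} + 18109\right) = \left(\left(-14 - 181\right) + 158\right) \left(\left(-35\right) 64 + 18109\right) = \left(-195 + 158\right) \left(-2240 + 18109\right) = \left(-37\right) 15869 = -587153$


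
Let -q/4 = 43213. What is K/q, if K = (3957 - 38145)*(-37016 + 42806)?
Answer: 49487130/43213 ≈ 1145.2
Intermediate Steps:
q = -172852 (q = -4*43213 = -172852)
K = -197948520 (K = -34188*5790 = -197948520)
K/q = -197948520/(-172852) = -197948520*(-1/172852) = 49487130/43213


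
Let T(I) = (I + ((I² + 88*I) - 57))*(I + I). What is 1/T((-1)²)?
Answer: 1/66 ≈ 0.015152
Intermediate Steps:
T(I) = 2*I*(-57 + I² + 89*I) (T(I) = (I + (-57 + I² + 88*I))*(2*I) = (-57 + I² + 89*I)*(2*I) = 2*I*(-57 + I² + 89*I))
1/T((-1)²) = 1/(2*(-1)²*(-57 + ((-1)²)² + 89*(-1)²)) = 1/(2*1*(-57 + 1² + 89*1)) = 1/(2*1*(-57 + 1 + 89)) = 1/(2*1*33) = 1/66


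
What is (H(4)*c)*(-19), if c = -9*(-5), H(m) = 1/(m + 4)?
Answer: -855/8 ≈ -106.88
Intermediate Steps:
H(m) = 1/(4 + m)
c = 45
(H(4)*c)*(-19) = (45/(4 + 4))*(-19) = (45/8)*(-19) = -855/8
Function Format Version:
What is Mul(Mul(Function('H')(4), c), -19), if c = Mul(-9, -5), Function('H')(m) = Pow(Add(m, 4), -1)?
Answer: Rational(-855, 8) ≈ -106.88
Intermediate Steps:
Function('H')(m) = Pow(Add(4, m), -1)
c = 45
Mul(Mul(Function('H')(4), c), -19) = Mul(Mul(Pow(Add(4, 4), -1), 45), -19) = Mul(Mul(Pow(8, -1), 45), -19) = Mul(Mul(Rational(1, 8), 45), -19) = Mul(Rational(45, 8), -19) = Rational(-855, 8)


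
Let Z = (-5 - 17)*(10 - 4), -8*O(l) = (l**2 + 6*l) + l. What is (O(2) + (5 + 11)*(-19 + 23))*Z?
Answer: -8151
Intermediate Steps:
O(l) = -7*l/8 - l**2/8 (O(l) = -((l**2 + 6*l) + l)/8 = -(l**2 + 7*l)/8 = -7*l/8 - l**2/8)
Z = -132 (Z = -22*6 = -132)
(O(2) + (5 + 11)*(-19 + 23))*Z = (-1/8*2*(7 + 2) + (5 + 11)*(-19 + 23))*(-132) = (-1/8*2*9 + 16*4)*(-132) = (-9/4 + 64)*(-132) = (247/4)*(-132) = -8151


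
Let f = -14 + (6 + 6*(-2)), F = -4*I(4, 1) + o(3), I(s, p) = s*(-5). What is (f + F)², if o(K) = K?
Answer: 3969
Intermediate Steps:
I(s, p) = -5*s
F = 83 (F = -(-20)*4 + 3 = -4*(-20) + 3 = 80 + 3 = 83)
f = -20 (f = -14 + (6 - 12) = -14 - 6 = -20)
(f + F)² = (-20 + 83)² = 63² = 3969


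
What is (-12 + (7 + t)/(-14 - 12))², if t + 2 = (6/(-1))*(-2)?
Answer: 108241/676 ≈ 160.12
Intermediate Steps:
t = 10 (t = -2 + (6/(-1))*(-2) = -2 + (6*(-1))*(-2) = -2 - 6*(-2) = -2 + 12 = 10)
(-12 + (7 + t)/(-14 - 12))² = (-12 + (7 + 10)/(-14 - 12))² = (-12 + 17/(-26))² = (-12 + 17*(-1/26))² = (-12 - 17/26)² = (-329/26)² = 108241/676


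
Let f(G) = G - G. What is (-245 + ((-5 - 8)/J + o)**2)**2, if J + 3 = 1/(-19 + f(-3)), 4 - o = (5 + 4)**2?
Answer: 288177140559961/11316496 ≈ 2.5465e+7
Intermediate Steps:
f(G) = 0
o = -77 (o = 4 - (5 + 4)**2 = 4 - 1*9**2 = 4 - 1*81 = 4 - 81 = -77)
J = -58/19 (J = -3 + 1/(-19 + 0) = -3 + 1/(-19) = -3 - 1/19 = -58/19 ≈ -3.0526)
(-245 + ((-5 - 8)/J + o)**2)**2 = (-245 + ((-5 - 8)/(-58/19) - 77)**2)**2 = (-245 + (-13*(-19/58) - 77)**2)**2 = (-245 + (247/58 - 77)**2)**2 = (-245 + (-4219/58)**2)**2 = (-245 + 17799961/3364)**2 = (16975781/3364)**2 = 288177140559961/11316496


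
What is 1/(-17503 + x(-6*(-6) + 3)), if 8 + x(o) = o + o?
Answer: -1/17433 ≈ -5.7362e-5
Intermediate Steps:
x(o) = -8 + 2*o (x(o) = -8 + (o + o) = -8 + 2*o)
1/(-17503 + x(-6*(-6) + 3)) = 1/(-17503 + (-8 + 2*(-6*(-6) + 3))) = 1/(-17503 + (-8 + 2*(36 + 3))) = 1/(-17503 + (-8 + 2*39)) = 1/(-17503 + (-8 + 78)) = 1/(-17503 + 70) = 1/(-17433) = -1/17433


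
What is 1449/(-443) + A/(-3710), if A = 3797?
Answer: -7057861/1643530 ≈ -4.2943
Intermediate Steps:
1449/(-443) + A/(-3710) = 1449/(-443) + 3797/(-3710) = 1449*(-1/443) + 3797*(-1/3710) = -1449/443 - 3797/3710 = -7057861/1643530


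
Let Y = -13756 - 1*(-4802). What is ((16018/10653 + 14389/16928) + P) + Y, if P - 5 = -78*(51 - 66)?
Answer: -1402393622815/180333984 ≈ -7776.6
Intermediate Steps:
Y = -8954 (Y = -13756 + 4802 = -8954)
P = 1175 (P = 5 - 78*(51 - 66) = 5 - 78*(-15) = 5 + 1170 = 1175)
((16018/10653 + 14389/16928) + P) + Y = ((16018/10653 + 14389/16928) + 1175) - 8954 = (424438721/180333984 + 1175) - 8954 = 212316869921/180333984 - 8954 = -1402393622815/180333984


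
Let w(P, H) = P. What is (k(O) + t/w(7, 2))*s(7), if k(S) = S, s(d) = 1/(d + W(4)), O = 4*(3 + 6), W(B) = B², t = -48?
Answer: 204/161 ≈ 1.2671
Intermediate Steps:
O = 36 (O = 4*9 = 36)
s(d) = 1/(16 + d) (s(d) = 1/(d + 4²) = 1/(d + 16) = 1/(16 + d))
(k(O) + t/w(7, 2))*s(7) = (36 - 48/7)/(16 + 7) = (36 - 48*⅐)/23 = (36 - 48/7)*(1/23) = (204/7)*(1/23) = 204/161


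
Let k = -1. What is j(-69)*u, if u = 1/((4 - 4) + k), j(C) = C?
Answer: 69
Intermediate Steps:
u = -1 (u = 1/((4 - 4) - 1) = 1/(0 - 1) = 1/(-1) = -1)
j(-69)*u = -69*(-1) = 69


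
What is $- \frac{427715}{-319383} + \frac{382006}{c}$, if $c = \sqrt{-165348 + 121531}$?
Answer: $\frac{427715}{319383} - \frac{382006 i \sqrt{43817}}{43817} \approx 1.3392 - 1824.9 i$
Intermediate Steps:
$c = i \sqrt{43817}$ ($c = \sqrt{-43817} = i \sqrt{43817} \approx 209.33 i$)
$- \frac{427715}{-319383} + \frac{382006}{c} = - \frac{427715}{-319383} + \frac{382006}{i \sqrt{43817}} = \left(-427715\right) \left(- \frac{1}{319383}\right) + 382006 \left(- \frac{i \sqrt{43817}}{43817}\right) = \frac{427715}{319383} - \frac{382006 i \sqrt{43817}}{43817}$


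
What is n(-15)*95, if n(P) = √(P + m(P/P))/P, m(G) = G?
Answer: -19*I*√14/3 ≈ -23.697*I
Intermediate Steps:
n(P) = √(1 + P)/P (n(P) = √(P + P/P)/P = √(P + 1)/P = √(1 + P)/P)
n(-15)*95 = (√(1 - 15)/(-15))*95 = -I*√14/15*95 = -19*I*√14/3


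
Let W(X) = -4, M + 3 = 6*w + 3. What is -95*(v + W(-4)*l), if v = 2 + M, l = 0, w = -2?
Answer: 950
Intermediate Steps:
M = -12 (M = -3 + (6*(-2) + 3) = -3 + (-12 + 3) = -3 - 9 = -12)
v = -10 (v = 2 - 12 = -10)
-95*(v + W(-4)*l) = -95*(-10 - 4*0) = -95*(-10 + 0) = -95*(-10) = 950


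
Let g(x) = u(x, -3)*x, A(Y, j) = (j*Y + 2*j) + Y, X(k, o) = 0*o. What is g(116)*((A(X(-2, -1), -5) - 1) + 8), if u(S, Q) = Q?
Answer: 1044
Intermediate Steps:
X(k, o) = 0
A(Y, j) = Y + 2*j + Y*j (A(Y, j) = (Y*j + 2*j) + Y = (2*j + Y*j) + Y = Y + 2*j + Y*j)
g(x) = -3*x
g(116)*((A(X(-2, -1), -5) - 1) + 8) = (-3*116)*(((0 + 2*(-5) + 0*(-5)) - 1) + 8) = -348*(((0 - 10 + 0) - 1) + 8) = -348*((-10 - 1) + 8) = -348*(-11 + 8) = -348*(-3) = 1044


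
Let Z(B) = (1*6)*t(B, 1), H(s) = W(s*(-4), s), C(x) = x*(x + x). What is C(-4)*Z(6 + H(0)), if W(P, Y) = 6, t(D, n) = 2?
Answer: 384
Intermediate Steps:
C(x) = 2*x² (C(x) = x*(2*x) = 2*x²)
H(s) = 6
Z(B) = 12 (Z(B) = (1*6)*2 = 6*2 = 12)
C(-4)*Z(6 + H(0)) = (2*(-4)²)*12 = (2*16)*12 = 32*12 = 384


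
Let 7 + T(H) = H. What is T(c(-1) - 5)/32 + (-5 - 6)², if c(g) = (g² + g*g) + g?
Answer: 3861/32 ≈ 120.66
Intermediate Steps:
c(g) = g + 2*g² (c(g) = (g² + g²) + g = 2*g² + g = g + 2*g²)
T(H) = -7 + H
T(c(-1) - 5)/32 + (-5 - 6)² = (-7 + (-(1 + 2*(-1)) - 5))/32 + (-5 - 6)² = (-7 + (-(1 - 2) - 5))*(1/32) + (-11)² = (-7 + (-1*(-1) - 5))*(1/32) + 121 = (-7 + (1 - 5))*(1/32) + 121 = (-7 - 4)*(1/32) + 121 = -11*1/32 + 121 = -11/32 + 121 = 3861/32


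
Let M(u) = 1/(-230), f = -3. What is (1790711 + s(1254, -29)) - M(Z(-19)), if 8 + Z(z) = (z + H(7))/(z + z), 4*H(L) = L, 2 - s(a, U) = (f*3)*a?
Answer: 414459771/230 ≈ 1.8020e+6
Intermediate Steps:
s(a, U) = 2 + 9*a (s(a, U) = 2 - (-3*3)*a = 2 - (-9)*a = 2 + 9*a)
H(L) = L/4
Z(z) = -8 + (7/4 + z)/(2*z) (Z(z) = -8 + (z + (¼)*7)/(z + z) = -8 + (z + 7/4)/((2*z)) = -8 + (7/4 + z)*(1/(2*z)) = -8 + (7/4 + z)/(2*z))
M(u) = -1/230
(1790711 + s(1254, -29)) - M(Z(-19)) = (1790711 + (2 + 9*1254)) - 1*(-1/230) = (1790711 + (2 + 11286)) + 1/230 = (1790711 + 11288) + 1/230 = 1801999 + 1/230 = 414459771/230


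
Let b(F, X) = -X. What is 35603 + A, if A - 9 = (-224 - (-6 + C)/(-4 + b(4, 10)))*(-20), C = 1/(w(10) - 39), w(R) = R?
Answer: 1162918/29 ≈ 40101.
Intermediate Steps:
C = -1/29 (C = 1/(10 - 39) = 1/(-29) = -1/29 ≈ -0.034483)
A = 130431/29 (A = 9 + (-224 - (-6 - 1/29)/(-4 - 1*10))*(-20) = 9 + (-224 - (-175)/(29*(-4 - 10)))*(-20) = 9 + (-224 - (-175)/(29*(-14)))*(-20) = 9 + (-224 - (-175)*(-1)/(29*14))*(-20) = 9 + (-224 - 1*25/58)*(-20) = 9 + (-224 - 25/58)*(-20) = 9 - 13017/58*(-20) = 9 + 130170/29 = 130431/29 ≈ 4497.6)
35603 + A = 35603 + 130431/29 = 1162918/29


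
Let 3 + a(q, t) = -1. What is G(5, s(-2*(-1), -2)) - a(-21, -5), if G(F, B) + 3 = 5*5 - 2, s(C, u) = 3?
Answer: 24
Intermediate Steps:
a(q, t) = -4 (a(q, t) = -3 - 1 = -4)
G(F, B) = 20 (G(F, B) = -3 + (5*5 - 2) = -3 + (25 - 2) = -3 + 23 = 20)
G(5, s(-2*(-1), -2)) - a(-21, -5) = 20 - 1*(-4) = 20 + 4 = 24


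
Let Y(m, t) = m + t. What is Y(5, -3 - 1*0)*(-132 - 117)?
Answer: -498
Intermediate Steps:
Y(5, -3 - 1*0)*(-132 - 117) = (5 + (-3 - 1*0))*(-132 - 117) = (5 + (-3 + 0))*(-249) = (5 - 3)*(-249) = 2*(-249) = -498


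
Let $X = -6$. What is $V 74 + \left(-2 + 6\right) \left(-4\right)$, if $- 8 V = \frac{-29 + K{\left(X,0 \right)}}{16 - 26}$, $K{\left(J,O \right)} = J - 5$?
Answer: $-53$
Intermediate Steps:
$K{\left(J,O \right)} = -5 + J$
$V = - \frac{1}{2}$ ($V = - \frac{\left(-29 - 11\right) \frac{1}{16 - 26}}{8} = - \frac{\left(-29 - 11\right) \frac{1}{-10}}{8} = - \frac{\left(-40\right) \left(- \frac{1}{10}\right)}{8} = \left(- \frac{1}{8}\right) 4 = - \frac{1}{2} \approx -0.5$)
$V 74 + \left(-2 + 6\right) \left(-4\right) = \left(- \frac{1}{2}\right) 74 + \left(-2 + 6\right) \left(-4\right) = -37 + 4 \left(-4\right) = -37 - 16 = -53$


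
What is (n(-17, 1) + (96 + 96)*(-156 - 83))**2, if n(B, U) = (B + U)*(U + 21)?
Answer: 2138137600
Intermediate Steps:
n(B, U) = (21 + U)*(B + U) (n(B, U) = (B + U)*(21 + U) = (21 + U)*(B + U))
(n(-17, 1) + (96 + 96)*(-156 - 83))**2 = ((1**2 + 21*(-17) + 21*1 - 17*1) + (96 + 96)*(-156 - 83))**2 = ((1 - 357 + 21 - 17) + 192*(-239))**2 = (-352 - 45888)**2 = (-46240)**2 = 2138137600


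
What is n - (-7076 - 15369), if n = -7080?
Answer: 15365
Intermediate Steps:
n - (-7076 - 15369) = -7080 - (-7076 - 15369) = -7080 - 1*(-22445) = -7080 + 22445 = 15365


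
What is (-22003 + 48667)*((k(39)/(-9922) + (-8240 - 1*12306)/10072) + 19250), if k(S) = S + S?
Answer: 291415135719258/567809 ≈ 5.1323e+8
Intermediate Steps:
k(S) = 2*S
(-22003 + 48667)*((k(39)/(-9922) + (-8240 - 1*12306)/10072) + 19250) = (-22003 + 48667)*(((2*39)/(-9922) + (-8240 - 1*12306)/10072) + 19250) = 26664*((78*(-1/9922) + (-8240 - 12306)*(1/10072)) + 19250) = 26664*((-39/4961 - 20546*1/10072) + 19250) = 26664*((-39/4961 - 10273/5036) + 19250) = 26664*(-51160757/24983596 + 19250) = 26664*(480883062243/24983596) = 291415135719258/567809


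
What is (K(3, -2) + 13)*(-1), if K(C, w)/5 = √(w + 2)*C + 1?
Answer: -18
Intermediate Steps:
K(C, w) = 5 + 5*C*√(2 + w) (K(C, w) = 5*(√(w + 2)*C + 1) = 5*(√(2 + w)*C + 1) = 5*(C*√(2 + w) + 1) = 5*(1 + C*√(2 + w)) = 5 + 5*C*√(2 + w))
(K(3, -2) + 13)*(-1) = ((5 + 5*3*√(2 - 2)) + 13)*(-1) = ((5 + 5*3*√0) + 13)*(-1) = ((5 + 5*3*0) + 13)*(-1) = ((5 + 0) + 13)*(-1) = (5 + 13)*(-1) = 18*(-1) = -18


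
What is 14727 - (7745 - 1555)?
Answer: 8537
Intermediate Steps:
14727 - (7745 - 1555) = 14727 - 1*6190 = 14727 - 6190 = 8537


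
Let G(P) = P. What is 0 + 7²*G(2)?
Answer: 98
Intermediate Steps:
0 + 7²*G(2) = 0 + 7²*2 = 0 + 49*2 = 0 + 98 = 98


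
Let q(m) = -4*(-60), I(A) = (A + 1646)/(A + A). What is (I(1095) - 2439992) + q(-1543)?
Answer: -5343054139/2190 ≈ -2.4398e+6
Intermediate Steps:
I(A) = (1646 + A)/(2*A) (I(A) = (1646 + A)/((2*A)) = (1646 + A)*(1/(2*A)) = (1646 + A)/(2*A))
q(m) = 240
(I(1095) - 2439992) + q(-1543) = ((½)*(1646 + 1095)/1095 - 2439992) + 240 = ((½)*(1/1095)*2741 - 2439992) + 240 = (2741/2190 - 2439992) + 240 = -5343579739/2190 + 240 = -5343054139/2190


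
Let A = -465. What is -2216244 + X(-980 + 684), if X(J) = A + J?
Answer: -2217005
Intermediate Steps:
X(J) = -465 + J
-2216244 + X(-980 + 684) = -2216244 + (-465 + (-980 + 684)) = -2216244 + (-465 - 296) = -2216244 - 761 = -2217005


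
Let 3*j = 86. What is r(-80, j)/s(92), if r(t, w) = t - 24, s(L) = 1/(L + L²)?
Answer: -889824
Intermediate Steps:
j = 86/3 (j = (⅓)*86 = 86/3 ≈ 28.667)
r(t, w) = -24 + t
r(-80, j)/s(92) = (-24 - 80)/((1/(92*(1 + 92)))) = -104/((1/92)/93) = -104/((1/92)*(1/93)) = -104/1/8556 = -104*8556 = -889824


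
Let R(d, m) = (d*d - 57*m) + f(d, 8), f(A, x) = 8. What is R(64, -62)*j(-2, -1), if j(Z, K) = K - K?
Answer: 0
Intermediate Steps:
j(Z, K) = 0
R(d, m) = 8 + d² - 57*m (R(d, m) = (d*d - 57*m) + 8 = (d² - 57*m) + 8 = 8 + d² - 57*m)
R(64, -62)*j(-2, -1) = (8 + 64² - 57*(-62))*0 = (8 + 4096 + 3534)*0 = 7638*0 = 0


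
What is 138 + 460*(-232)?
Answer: -106582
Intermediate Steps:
138 + 460*(-232) = 138 - 106720 = -106582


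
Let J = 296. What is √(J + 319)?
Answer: √615 ≈ 24.799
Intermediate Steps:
√(J + 319) = √(296 + 319) = √615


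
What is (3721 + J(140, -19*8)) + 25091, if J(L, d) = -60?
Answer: 28752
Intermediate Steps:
(3721 + J(140, -19*8)) + 25091 = (3721 - 60) + 25091 = 3661 + 25091 = 28752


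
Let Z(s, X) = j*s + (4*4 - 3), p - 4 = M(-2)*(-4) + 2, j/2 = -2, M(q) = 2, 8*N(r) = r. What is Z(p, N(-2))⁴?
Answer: 194481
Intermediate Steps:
N(r) = r/8
j = -4 (j = 2*(-2) = -4)
p = -2 (p = 4 + (2*(-4) + 2) = 4 + (-8 + 2) = 4 - 6 = -2)
Z(s, X) = 13 - 4*s (Z(s, X) = -4*s + (4*4 - 3) = -4*s + (16 - 3) = -4*s + 13 = 13 - 4*s)
Z(p, N(-2))⁴ = (13 - 4*(-2))⁴ = (13 + 8)⁴ = 21⁴ = 194481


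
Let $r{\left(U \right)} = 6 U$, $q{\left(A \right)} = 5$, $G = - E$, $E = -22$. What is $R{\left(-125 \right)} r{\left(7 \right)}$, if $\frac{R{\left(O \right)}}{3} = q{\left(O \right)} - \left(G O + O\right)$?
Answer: $362880$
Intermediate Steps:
$G = 22$ ($G = \left(-1\right) \left(-22\right) = 22$)
$R{\left(O \right)} = 15 - 69 O$ ($R{\left(O \right)} = 3 \left(5 - \left(22 O + O\right)\right) = 3 \left(5 - 23 O\right) = 15 - 69 O$)
$R{\left(-125 \right)} r{\left(7 \right)} = \left(15 - -8625\right) 6 \cdot 7 = \left(15 + 8625\right) 42 = 8640 \cdot 42 = 362880$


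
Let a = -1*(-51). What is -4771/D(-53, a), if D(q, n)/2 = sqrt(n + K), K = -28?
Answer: -4771*sqrt(23)/46 ≈ -497.41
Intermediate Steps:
a = 51
D(q, n) = 2*sqrt(-28 + n) (D(q, n) = 2*sqrt(n - 28) = 2*sqrt(-28 + n))
-4771/D(-53, a) = -4771*1/(2*sqrt(-28 + 51)) = -4771*sqrt(23)/46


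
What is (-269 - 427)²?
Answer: 484416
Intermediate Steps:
(-269 - 427)² = (-696)² = 484416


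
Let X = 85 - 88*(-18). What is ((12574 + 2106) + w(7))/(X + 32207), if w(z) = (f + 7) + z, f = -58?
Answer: 3659/8469 ≈ 0.43205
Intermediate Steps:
w(z) = -51 + z (w(z) = (-58 + 7) + z = -51 + z)
X = 1669 (X = 85 + 1584 = 1669)
((12574 + 2106) + w(7))/(X + 32207) = ((12574 + 2106) + (-51 + 7))/(1669 + 32207) = (14680 - 44)/33876 = 14636*(1/33876) = 3659/8469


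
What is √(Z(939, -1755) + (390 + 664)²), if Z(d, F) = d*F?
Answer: I*√537029 ≈ 732.82*I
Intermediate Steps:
Z(d, F) = F*d
√(Z(939, -1755) + (390 + 664)²) = √(-1755*939 + (390 + 664)²) = √(-1647945 + 1054²) = √(-1647945 + 1110916) = √(-537029) = I*√537029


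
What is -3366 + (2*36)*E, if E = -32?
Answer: -5670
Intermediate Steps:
-3366 + (2*36)*E = -3366 + (2*36)*(-32) = -3366 + 72*(-32) = -3366 - 2304 = -5670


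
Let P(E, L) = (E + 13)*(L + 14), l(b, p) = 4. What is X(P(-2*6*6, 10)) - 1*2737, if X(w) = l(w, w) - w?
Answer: -1317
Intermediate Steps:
P(E, L) = (13 + E)*(14 + L)
X(w) = 4 - w
X(P(-2*6*6, 10)) - 1*2737 = (4 - (182 + 13*10 + 14*(-2*6*6) + (-2*6*6)*10)) - 1*2737 = (4 - (182 + 130 + 14*(-12*6) - 12*6*10)) - 2737 = (4 - (182 + 130 + 14*(-72) - 72*10)) - 2737 = (4 - (182 + 130 - 1008 - 720)) - 2737 = (4 - 1*(-1416)) - 2737 = (4 + 1416) - 2737 = 1420 - 2737 = -1317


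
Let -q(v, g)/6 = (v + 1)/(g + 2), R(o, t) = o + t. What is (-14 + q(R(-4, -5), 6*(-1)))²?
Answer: 676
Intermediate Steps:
q(v, g) = -6*(1 + v)/(2 + g) (q(v, g) = -6*(v + 1)/(g + 2) = -6*(1 + v)/(2 + g))
(-14 + q(R(-4, -5), 6*(-1)))² = (-14 + 6*(-1 - (-4 - 5))/(2 + 6*(-1)))² = (-14 + 6*(-1 - 1*(-9))/(2 - 6))² = (-14 + 6*(-1 + 9)/(-4))² = (-14 + 6*(-¼)*8)² = (-14 - 12)² = (-26)² = 676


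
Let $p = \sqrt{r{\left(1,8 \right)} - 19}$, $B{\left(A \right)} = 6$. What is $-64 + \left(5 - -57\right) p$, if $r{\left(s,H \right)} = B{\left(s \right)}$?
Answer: $-64 + 62 i \sqrt{13} \approx -64.0 + 223.54 i$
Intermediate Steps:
$r{\left(s,H \right)} = 6$
$p = i \sqrt{13}$ ($p = \sqrt{6 - 19} = \sqrt{-13} = i \sqrt{13} \approx 3.6056 i$)
$-64 + \left(5 - -57\right) p = -64 + \left(5 - -57\right) i \sqrt{13} = -64 + \left(5 + 57\right) i \sqrt{13} = -64 + 62 i \sqrt{13}$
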